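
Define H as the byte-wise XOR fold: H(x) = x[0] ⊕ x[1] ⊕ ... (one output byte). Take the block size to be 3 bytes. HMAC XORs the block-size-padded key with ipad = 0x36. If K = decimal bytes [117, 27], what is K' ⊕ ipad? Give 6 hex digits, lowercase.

Key decimal bytes [117, 27] = 75 1b is 2 bytes ≤ B = 3; zero-pad to 3 bytes: K' = 75 1b 00.
XOR each byte with 0x36: 75⊕36=43, 1b⊕36=2d, 00⊕36=36.

432d36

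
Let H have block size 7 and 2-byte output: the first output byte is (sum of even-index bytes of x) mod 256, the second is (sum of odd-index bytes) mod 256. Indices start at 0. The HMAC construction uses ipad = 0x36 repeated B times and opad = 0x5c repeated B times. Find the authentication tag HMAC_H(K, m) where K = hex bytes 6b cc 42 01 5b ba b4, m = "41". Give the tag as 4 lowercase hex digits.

35c4

Key hex bytes 6b cc 42 01 5b ba b4 is exactly B = 7 bytes: K' = 6b cc 42 01 5b ba b4.
K' ⊕ ipad = 5d fa 74 37 6d 8c 82.  K' ⊕ opad = 37 90 1e 5d 07 e6 e8.
Inner input = (K'⊕ipad) ∥ m = 5d fa 74 37 6d 8c 82 ∥ 34 31.
Inner hash: even-index sum = 497 mod 256 = 241; odd-index sum = 497 mod 256 = 241 → f1 f1.
Outer input = (K'⊕opad) ∥ inner = 37 90 1e 5d 07 e6 e8 ∥ f1 f1.
Outer hash (tag): even-index sum = 565 mod 256 = 53; odd-index sum = 708 mod 256 = 196 → 35 c4.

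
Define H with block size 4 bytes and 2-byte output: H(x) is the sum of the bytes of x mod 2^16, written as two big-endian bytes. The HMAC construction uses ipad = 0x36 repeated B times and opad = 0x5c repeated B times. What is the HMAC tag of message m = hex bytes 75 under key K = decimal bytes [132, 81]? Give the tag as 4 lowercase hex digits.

Key decimal bytes [132, 81] = 84 51 is 2 bytes ≤ B = 4; zero-pad to 4 bytes: K' = 84 51 00 00.
K' ⊕ ipad = b2 67 36 36.  K' ⊕ opad = d8 0d 5c 5c.
Inner input = (K'⊕ipad) ∥ m = b2 67 36 36 ∥ 75.
Inner hash: sum = 178+103+54+54+117 = 506 → 01 fa.
Outer input = (K'⊕opad) ∥ inner = d8 0d 5c 5c ∥ 01 fa.
Outer hash (tag): sum = 216+13+92+92+1+250 = 664 → 02 98.

0298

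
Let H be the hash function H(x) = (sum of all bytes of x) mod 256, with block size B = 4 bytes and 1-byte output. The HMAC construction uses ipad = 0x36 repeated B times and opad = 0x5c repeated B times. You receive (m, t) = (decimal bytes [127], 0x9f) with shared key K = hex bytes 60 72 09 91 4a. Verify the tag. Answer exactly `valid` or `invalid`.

valid

Key hex bytes 60 72 09 91 4a is 5 bytes > B = 4, so hash it first: H(key) = b6, then zero-pad to 4 bytes: K' = b6 00 00 00.
K' ⊕ ipad = 80 36 36 36; K' ⊕ opad = ea 5c 5c 5c.
Inner hash: sum = 128+54+54+54+127 = 417; mod 256 = 161 → a1.
Outer hash (recomputed tag): sum = 234+92+92+92+161 = 671; mod 256 = 159 → 9f.
Recomputed tag = 9f; claimed = 9f → match.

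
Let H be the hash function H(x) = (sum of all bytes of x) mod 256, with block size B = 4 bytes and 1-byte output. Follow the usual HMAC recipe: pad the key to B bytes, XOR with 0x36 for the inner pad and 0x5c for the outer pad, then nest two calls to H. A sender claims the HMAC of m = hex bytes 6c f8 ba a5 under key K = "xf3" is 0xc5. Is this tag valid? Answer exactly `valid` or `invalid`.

valid

Key "xf3" = 78 66 33 is 3 bytes ≤ B = 4; zero-pad to 4 bytes: K' = 78 66 33 00.
K' ⊕ ipad = 4e 50 05 36; K' ⊕ opad = 24 3a 6f 5c.
Inner hash: sum = 78+80+5+54+108+248+186+165 = 924; mod 256 = 156 → 9c.
Outer hash (recomputed tag): sum = 36+58+111+92+156 = 453; mod 256 = 197 → c5.
Recomputed tag = c5; claimed = c5 → match.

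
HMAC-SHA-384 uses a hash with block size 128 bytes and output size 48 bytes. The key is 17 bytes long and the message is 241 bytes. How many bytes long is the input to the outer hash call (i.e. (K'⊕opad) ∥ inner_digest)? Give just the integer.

Key is 17 ≤ 128 bytes, zero-padded: |K'| = 128.
Outer input = (K'⊕opad) ∥ H(inner) → 128 + 48 = 176 bytes.

176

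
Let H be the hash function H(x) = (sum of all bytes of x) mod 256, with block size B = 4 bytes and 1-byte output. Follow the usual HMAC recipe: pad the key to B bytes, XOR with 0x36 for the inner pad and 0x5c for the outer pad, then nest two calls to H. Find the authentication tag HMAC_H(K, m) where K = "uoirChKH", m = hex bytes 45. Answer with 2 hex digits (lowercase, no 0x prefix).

67

Key "uoirChKH" = 75 6f 69 72 43 68 4b 48 is 8 bytes > B = 4, so hash it first: H(key) = fd, then zero-pad to 4 bytes: K' = fd 00 00 00.
K' ⊕ ipad = cb 36 36 36.  K' ⊕ opad = a1 5c 5c 5c.
Inner input = (K'⊕ipad) ∥ m = cb 36 36 36 ∥ 45.
Inner hash: sum = 203+54+54+54+69 = 434; mod 256 = 178 → b2.
Outer input = (K'⊕opad) ∥ inner = a1 5c 5c 5c ∥ b2.
Outer hash (tag): sum = 161+92+92+92+178 = 615; mod 256 = 103 → 67.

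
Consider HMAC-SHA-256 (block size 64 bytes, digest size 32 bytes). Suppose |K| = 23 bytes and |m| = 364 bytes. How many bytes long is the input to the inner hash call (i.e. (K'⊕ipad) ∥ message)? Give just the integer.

428

Key is 23 ≤ 64 bytes, zero-padded: |K'| = 64.
Inner input = (K'⊕ipad) ∥ m → 64 + 364 = 428 bytes.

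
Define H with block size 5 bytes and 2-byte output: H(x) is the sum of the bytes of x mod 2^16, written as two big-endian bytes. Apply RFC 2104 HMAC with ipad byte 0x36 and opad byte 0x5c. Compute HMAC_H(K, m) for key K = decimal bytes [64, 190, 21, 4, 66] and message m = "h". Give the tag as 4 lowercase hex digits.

Key decimal bytes [64, 190, 21, 4, 66] = 40 be 15 04 42 is exactly B = 5 bytes: K' = 40 be 15 04 42.
K' ⊕ ipad = 76 88 23 32 74.  K' ⊕ opad = 1c e2 49 58 1e.
Inner input = (K'⊕ipad) ∥ m = 76 88 23 32 74 ∥ 68.
Inner hash: sum = 118+136+35+50+116+104 = 559 → 02 2f.
Outer input = (K'⊕opad) ∥ inner = 1c e2 49 58 1e ∥ 02 2f.
Outer hash (tag): sum = 28+226+73+88+30+2+47 = 494 → 01 ee.

01ee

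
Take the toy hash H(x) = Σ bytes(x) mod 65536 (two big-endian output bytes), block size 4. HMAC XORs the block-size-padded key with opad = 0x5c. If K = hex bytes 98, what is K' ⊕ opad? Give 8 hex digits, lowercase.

Key hex bytes 98 is 1 byte ≤ B = 4; zero-pad to 4 bytes: K' = 98 00 00 00.
XOR each byte with 0x5c: 98⊕5c=c4, 00⊕5c=5c, 00⊕5c=5c, 00⊕5c=5c.

c45c5c5c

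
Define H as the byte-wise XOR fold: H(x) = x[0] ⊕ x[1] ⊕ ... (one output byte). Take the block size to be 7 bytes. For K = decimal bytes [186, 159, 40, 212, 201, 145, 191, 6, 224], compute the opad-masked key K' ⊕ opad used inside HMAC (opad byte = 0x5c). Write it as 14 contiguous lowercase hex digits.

Key decimal bytes [186, 159, 40, 212, 201, 145, 191, 6, 224] = ba 9f 28 d4 c9 91 bf 06 e0 is 9 bytes > B = 7, so hash it first: H(key) = d8, then zero-pad to 7 bytes: K' = d8 00 00 00 00 00 00.
XOR each byte with 0x5c: d8⊕5c=84, 00⊕5c=5c, 00⊕5c=5c, 00⊕5c=5c, 00⊕5c=5c, 00⊕5c=5c, 00⊕5c=5c.

845c5c5c5c5c5c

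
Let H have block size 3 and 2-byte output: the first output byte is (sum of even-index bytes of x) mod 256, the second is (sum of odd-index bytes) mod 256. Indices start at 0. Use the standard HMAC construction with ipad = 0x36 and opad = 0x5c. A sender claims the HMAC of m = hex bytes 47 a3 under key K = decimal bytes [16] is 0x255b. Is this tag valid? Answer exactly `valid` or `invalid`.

valid

Key decimal bytes [16] = 10 is 1 byte ≤ B = 3; zero-pad to 3 bytes: K' = 10 00 00.
K' ⊕ ipad = 26 36 36; K' ⊕ opad = 4c 5c 5c.
Inner hash: even-index sum = 255 mod 256 = 255; odd-index sum = 125 mod 256 = 125 → ff 7d.
Outer hash (recomputed tag): even-index sum = 293 mod 256 = 37; odd-index sum = 347 mod 256 = 91 → 25 5b.
Recomputed tag = 255b; claimed = 255b → match.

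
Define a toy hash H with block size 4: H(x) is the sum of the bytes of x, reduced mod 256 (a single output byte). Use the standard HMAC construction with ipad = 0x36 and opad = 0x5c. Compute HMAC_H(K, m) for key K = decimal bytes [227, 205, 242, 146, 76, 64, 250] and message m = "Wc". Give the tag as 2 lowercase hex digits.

e2

Key decimal bytes [227, 205, 242, 146, 76, 64, 250] = e3 cd f2 92 4c 40 fa is 7 bytes > B = 4, so hash it first: H(key) = ba, then zero-pad to 4 bytes: K' = ba 00 00 00.
K' ⊕ ipad = 8c 36 36 36.  K' ⊕ opad = e6 5c 5c 5c.
Inner input = (K'⊕ipad) ∥ m = 8c 36 36 36 ∥ 57 63.
Inner hash: sum = 140+54+54+54+87+99 = 488; mod 256 = 232 → e8.
Outer input = (K'⊕opad) ∥ inner = e6 5c 5c 5c ∥ e8.
Outer hash (tag): sum = 230+92+92+92+232 = 738; mod 256 = 226 → e2.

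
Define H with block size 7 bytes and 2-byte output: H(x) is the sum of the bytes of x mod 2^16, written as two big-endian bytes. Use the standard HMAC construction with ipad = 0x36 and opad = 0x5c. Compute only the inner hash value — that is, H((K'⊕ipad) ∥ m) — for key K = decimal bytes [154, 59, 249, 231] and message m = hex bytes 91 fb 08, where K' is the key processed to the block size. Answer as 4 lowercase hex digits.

Key decimal bytes [154, 59, 249, 231] = 9a 3b f9 e7 is 4 bytes ≤ B = 7; zero-pad to 7 bytes: K' = 9a 3b f9 e7 00 00 00.
K' ⊕ ipad = ac 0d cf d1 36 36 36.
Inner input = ac 0d cf d1 36 36 36 ∥ 91 fb 08.
Inner hash: sum = 172+13+207+209+54+54+54+145+251+8 = 1167 → 04 8f.

048f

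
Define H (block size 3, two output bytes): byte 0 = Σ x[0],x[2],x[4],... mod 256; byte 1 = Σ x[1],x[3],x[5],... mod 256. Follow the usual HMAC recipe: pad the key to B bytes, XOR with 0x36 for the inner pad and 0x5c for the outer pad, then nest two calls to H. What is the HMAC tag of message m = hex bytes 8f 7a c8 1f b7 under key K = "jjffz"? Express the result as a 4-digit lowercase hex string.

Key "jjffz" = 6a 6a 66 66 7a is 5 bytes > B = 3, so hash it first: H(key) = 4a d0, then zero-pad to 3 bytes: K' = 4a d0 00.
K' ⊕ ipad = 7c e6 36.  K' ⊕ opad = 16 8c 5c.
Inner input = (K'⊕ipad) ∥ m = 7c e6 36 ∥ 8f 7a c8 1f b7.
Inner hash: even-index sum = 331 mod 256 = 75; odd-index sum = 756 mod 256 = 244 → 4b f4.
Outer input = (K'⊕opad) ∥ inner = 16 8c 5c ∥ 4b f4.
Outer hash (tag): even-index sum = 358 mod 256 = 102; odd-index sum = 215 mod 256 = 215 → 66 d7.

66d7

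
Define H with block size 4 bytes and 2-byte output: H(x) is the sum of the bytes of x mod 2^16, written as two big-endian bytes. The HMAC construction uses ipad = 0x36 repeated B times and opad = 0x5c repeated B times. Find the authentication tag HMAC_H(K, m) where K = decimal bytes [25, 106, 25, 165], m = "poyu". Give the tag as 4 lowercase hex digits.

Key decimal bytes [25, 106, 25, 165] = 19 6a 19 a5 is exactly B = 4 bytes: K' = 19 6a 19 a5.
K' ⊕ ipad = 2f 5c 2f 93.  K' ⊕ opad = 45 36 45 f9.
Inner input = (K'⊕ipad) ∥ m = 2f 5c 2f 93 ∥ 70 6f 79 75.
Inner hash: sum = 47+92+47+147+112+111+121+117 = 794 → 03 1a.
Outer input = (K'⊕opad) ∥ inner = 45 36 45 f9 ∥ 03 1a.
Outer hash (tag): sum = 69+54+69+249+3+26 = 470 → 01 d6.

01d6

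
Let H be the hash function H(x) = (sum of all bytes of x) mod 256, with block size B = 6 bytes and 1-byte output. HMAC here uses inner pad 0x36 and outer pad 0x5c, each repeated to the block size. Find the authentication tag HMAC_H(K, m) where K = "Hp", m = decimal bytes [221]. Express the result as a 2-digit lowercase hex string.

Key "Hp" = 48 70 is 2 bytes ≤ B = 6; zero-pad to 6 bytes: K' = 48 70 00 00 00 00.
K' ⊕ ipad = 7e 46 36 36 36 36.  K' ⊕ opad = 14 2c 5c 5c 5c 5c.
Inner input = (K'⊕ipad) ∥ m = 7e 46 36 36 36 36 ∥ dd.
Inner hash: sum = 126+70+54+54+54+54+221 = 633; mod 256 = 121 → 79.
Outer input = (K'⊕opad) ∥ inner = 14 2c 5c 5c 5c 5c ∥ 79.
Outer hash (tag): sum = 20+44+92+92+92+92+121 = 553; mod 256 = 41 → 29.

29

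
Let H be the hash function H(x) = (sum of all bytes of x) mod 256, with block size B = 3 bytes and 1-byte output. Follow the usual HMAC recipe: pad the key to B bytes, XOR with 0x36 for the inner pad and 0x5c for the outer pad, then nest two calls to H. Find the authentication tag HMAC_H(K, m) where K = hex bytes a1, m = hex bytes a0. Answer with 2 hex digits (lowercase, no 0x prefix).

58

Key hex bytes a1 is 1 byte ≤ B = 3; zero-pad to 3 bytes: K' = a1 00 00.
K' ⊕ ipad = 97 36 36.  K' ⊕ opad = fd 5c 5c.
Inner input = (K'⊕ipad) ∥ m = 97 36 36 ∥ a0.
Inner hash: sum = 151+54+54+160 = 419; mod 256 = 163 → a3.
Outer input = (K'⊕opad) ∥ inner = fd 5c 5c ∥ a3.
Outer hash (tag): sum = 253+92+92+163 = 600; mod 256 = 88 → 58.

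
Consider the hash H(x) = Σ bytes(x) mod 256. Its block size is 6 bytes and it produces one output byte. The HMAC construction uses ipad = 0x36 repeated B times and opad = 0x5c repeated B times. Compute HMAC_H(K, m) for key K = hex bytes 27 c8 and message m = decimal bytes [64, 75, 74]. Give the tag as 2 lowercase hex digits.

Key hex bytes 27 c8 is 2 bytes ≤ B = 6; zero-pad to 6 bytes: K' = 27 c8 00 00 00 00.
K' ⊕ ipad = 11 fe 36 36 36 36.  K' ⊕ opad = 7b 94 5c 5c 5c 5c.
Inner input = (K'⊕ipad) ∥ m = 11 fe 36 36 36 36 ∥ 40 4b 4a.
Inner hash: sum = 17+254+54+54+54+54+64+75+74 = 700; mod 256 = 188 → bc.
Outer input = (K'⊕opad) ∥ inner = 7b 94 5c 5c 5c 5c ∥ bc.
Outer hash (tag): sum = 123+148+92+92+92+92+188 = 827; mod 256 = 59 → 3b.

3b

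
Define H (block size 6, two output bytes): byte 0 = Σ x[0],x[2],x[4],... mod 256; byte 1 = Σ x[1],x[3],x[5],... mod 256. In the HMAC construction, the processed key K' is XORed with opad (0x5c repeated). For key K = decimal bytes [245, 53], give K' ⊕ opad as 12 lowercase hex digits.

Key decimal bytes [245, 53] = f5 35 is 2 bytes ≤ B = 6; zero-pad to 6 bytes: K' = f5 35 00 00 00 00.
XOR each byte with 0x5c: f5⊕5c=a9, 35⊕5c=69, 00⊕5c=5c, 00⊕5c=5c, 00⊕5c=5c, 00⊕5c=5c.

a9695c5c5c5c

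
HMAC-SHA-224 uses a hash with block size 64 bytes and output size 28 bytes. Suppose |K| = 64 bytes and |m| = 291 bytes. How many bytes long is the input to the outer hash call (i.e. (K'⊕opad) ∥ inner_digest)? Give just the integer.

92

Key is 64 ≤ 64 bytes, zero-padded: |K'| = 64.
Outer input = (K'⊕opad) ∥ H(inner) → 64 + 28 = 92 bytes.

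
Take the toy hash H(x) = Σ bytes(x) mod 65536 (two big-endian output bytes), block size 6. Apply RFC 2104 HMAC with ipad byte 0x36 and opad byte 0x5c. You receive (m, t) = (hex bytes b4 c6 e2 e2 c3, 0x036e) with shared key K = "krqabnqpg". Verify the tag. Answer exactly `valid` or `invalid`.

Key "krqabnqpg" = 6b 72 71 61 62 6e 71 70 67 is 9 bytes > B = 6, so hash it first: H(key) = 03 c7, then zero-pad to 6 bytes: K' = 03 c7 00 00 00 00.
K' ⊕ ipad = 35 f1 36 36 36 36; K' ⊕ opad = 5f 9b 5c 5c 5c 5c.
Inner hash: sum = 53+241+54+54+54+54+180+198+226+226+195 = 1535 → 05 ff.
Outer hash (recomputed tag): sum = 95+155+92+92+92+92+5+255 = 878 → 03 6e.
Recomputed tag = 036e; claimed = 036e → match.

valid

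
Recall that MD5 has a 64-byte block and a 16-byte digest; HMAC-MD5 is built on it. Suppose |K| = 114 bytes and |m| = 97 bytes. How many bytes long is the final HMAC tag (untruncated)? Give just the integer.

The tag is one MD5 digest: 16 bytes.

16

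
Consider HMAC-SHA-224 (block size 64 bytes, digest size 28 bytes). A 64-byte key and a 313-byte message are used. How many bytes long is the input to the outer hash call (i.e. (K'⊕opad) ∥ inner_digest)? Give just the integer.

Key is 64 ≤ 64 bytes, zero-padded: |K'| = 64.
Outer input = (K'⊕opad) ∥ H(inner) → 64 + 28 = 92 bytes.

92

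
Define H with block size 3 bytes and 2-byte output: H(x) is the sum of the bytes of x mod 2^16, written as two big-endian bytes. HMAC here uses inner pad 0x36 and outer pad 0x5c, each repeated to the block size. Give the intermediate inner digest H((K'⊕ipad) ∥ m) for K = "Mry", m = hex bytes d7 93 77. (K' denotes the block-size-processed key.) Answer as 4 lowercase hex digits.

02ef

Key "Mry" = 4d 72 79 is exactly B = 3 bytes: K' = 4d 72 79.
K' ⊕ ipad = 7b 44 4f.
Inner input = 7b 44 4f ∥ d7 93 77.
Inner hash: sum = 123+68+79+215+147+119 = 751 → 02 ef.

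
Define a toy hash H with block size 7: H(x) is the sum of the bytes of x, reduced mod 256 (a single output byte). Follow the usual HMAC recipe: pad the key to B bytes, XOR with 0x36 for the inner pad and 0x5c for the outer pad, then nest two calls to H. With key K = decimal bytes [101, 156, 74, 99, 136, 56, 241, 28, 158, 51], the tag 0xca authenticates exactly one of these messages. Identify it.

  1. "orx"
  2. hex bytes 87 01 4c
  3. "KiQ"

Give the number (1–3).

2

Key decimal bytes [101, 156, 74, 99, 136, 56, 241, 28, 158, 51] = 65 9c 4a 63 88 38 f1 1c 9e 33 is 10 bytes > B = 7, so hash it first: H(key) = 4c, then zero-pad to 7 bytes: K' = 4c 00 00 00 00 00 00.
K' ⊕ ipad = 7a 36 36 36 36 36 36; K' ⊕ opad = 10 5c 5c 5c 5c 5c 5c.
m1: inner = H(7a 36 36 36 36 36 36 6f 72 78) = 17; tag = H(10 5c 5c 5c 5c 5c 5c 17) = 4f
m2: inner = H(7a 36 36 36 36 36 36 87 01 4c) = 92; tag = H(10 5c 5c 5c 5c 5c 5c 92) = ca ← matches
m3: inner = H(7a 36 36 36 36 36 36 4b 69 51) = c3; tag = H(10 5c 5c 5c 5c 5c 5c c3) = fb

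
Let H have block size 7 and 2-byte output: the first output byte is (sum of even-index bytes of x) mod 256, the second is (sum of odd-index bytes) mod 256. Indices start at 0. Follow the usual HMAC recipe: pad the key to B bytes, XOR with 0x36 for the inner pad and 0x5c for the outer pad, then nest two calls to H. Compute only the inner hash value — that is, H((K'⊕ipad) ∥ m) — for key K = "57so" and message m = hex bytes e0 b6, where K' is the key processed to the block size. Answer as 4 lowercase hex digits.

Key "57so" = 35 37 73 6f is 4 bytes ≤ B = 7; zero-pad to 7 bytes: K' = 35 37 73 6f 00 00 00.
K' ⊕ ipad = 03 01 45 59 36 36 36.
Inner input = 03 01 45 59 36 36 36 ∥ e0 b6.
Inner hash: even-index sum = 362 mod 256 = 106; odd-index sum = 368 mod 256 = 112 → 6a 70.

6a70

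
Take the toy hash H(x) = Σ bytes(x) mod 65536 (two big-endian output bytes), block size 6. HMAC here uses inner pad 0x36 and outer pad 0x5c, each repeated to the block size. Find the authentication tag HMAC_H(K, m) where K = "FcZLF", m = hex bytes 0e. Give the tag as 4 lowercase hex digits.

0146

Key "FcZLF" = 46 63 5a 4c 46 is 5 bytes ≤ B = 6; zero-pad to 6 bytes: K' = 46 63 5a 4c 46 00.
K' ⊕ ipad = 70 55 6c 7a 70 36.  K' ⊕ opad = 1a 3f 06 10 1a 5c.
Inner input = (K'⊕ipad) ∥ m = 70 55 6c 7a 70 36 ∥ 0e.
Inner hash: sum = 112+85+108+122+112+54+14 = 607 → 02 5f.
Outer input = (K'⊕opad) ∥ inner = 1a 3f 06 10 1a 5c ∥ 02 5f.
Outer hash (tag): sum = 26+63+6+16+26+92+2+95 = 326 → 01 46.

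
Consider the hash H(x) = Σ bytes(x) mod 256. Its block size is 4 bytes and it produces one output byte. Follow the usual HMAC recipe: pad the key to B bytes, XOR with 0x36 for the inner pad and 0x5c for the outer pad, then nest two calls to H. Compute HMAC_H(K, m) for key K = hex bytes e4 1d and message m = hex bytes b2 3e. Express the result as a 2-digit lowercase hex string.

Key hex bytes e4 1d is 2 bytes ≤ B = 4; zero-pad to 4 bytes: K' = e4 1d 00 00.
K' ⊕ ipad = d2 2b 36 36.  K' ⊕ opad = b8 41 5c 5c.
Inner input = (K'⊕ipad) ∥ m = d2 2b 36 36 ∥ b2 3e.
Inner hash: sum = 210+43+54+54+178+62 = 601; mod 256 = 89 → 59.
Outer input = (K'⊕opad) ∥ inner = b8 41 5c 5c ∥ 59.
Outer hash (tag): sum = 184+65+92+92+89 = 522; mod 256 = 10 → 0a.

0a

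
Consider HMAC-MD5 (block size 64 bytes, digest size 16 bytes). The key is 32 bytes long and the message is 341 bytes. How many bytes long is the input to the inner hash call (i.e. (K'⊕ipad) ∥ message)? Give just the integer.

Key is 32 ≤ 64 bytes, zero-padded: |K'| = 64.
Inner input = (K'⊕ipad) ∥ m → 64 + 341 = 405 bytes.

405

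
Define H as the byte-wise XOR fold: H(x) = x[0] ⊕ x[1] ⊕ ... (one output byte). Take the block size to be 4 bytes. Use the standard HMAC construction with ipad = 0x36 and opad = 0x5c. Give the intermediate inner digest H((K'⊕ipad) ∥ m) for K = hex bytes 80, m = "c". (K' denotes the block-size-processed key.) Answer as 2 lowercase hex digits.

e3

Key hex bytes 80 is 1 byte ≤ B = 4; zero-pad to 4 bytes: K' = 80 00 00 00.
K' ⊕ ipad = b6 36 36 36.
Inner input = b6 36 36 36 ∥ 63.
Inner hash: XOR b6⊕36⊕36⊕36⊕63 = e3.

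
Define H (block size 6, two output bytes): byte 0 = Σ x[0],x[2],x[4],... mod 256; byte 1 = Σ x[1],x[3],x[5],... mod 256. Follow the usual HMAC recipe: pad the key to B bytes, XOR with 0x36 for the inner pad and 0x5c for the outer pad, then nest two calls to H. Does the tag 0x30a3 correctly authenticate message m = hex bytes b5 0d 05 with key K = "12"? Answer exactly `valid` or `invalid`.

Key "12" = 31 32 is 2 bytes ≤ B = 6; zero-pad to 6 bytes: K' = 31 32 00 00 00 00.
K' ⊕ ipad = 07 04 36 36 36 36; K' ⊕ opad = 6d 6e 5c 5c 5c 5c.
Inner hash: even-index sum = 301 mod 256 = 45; odd-index sum = 125 mod 256 = 125 → 2d 7d.
Outer hash (recomputed tag): even-index sum = 338 mod 256 = 82; odd-index sum = 419 mod 256 = 163 → 52 a3.
Recomputed tag = 52a3; claimed = 30a3 → mismatch.

invalid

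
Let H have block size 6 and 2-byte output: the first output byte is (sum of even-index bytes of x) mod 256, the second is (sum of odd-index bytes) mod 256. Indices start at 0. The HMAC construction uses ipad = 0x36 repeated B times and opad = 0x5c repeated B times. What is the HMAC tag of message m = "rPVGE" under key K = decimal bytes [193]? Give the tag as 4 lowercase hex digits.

Key decimal bytes [193] = c1 is 1 byte ≤ B = 6; zero-pad to 6 bytes: K' = c1 00 00 00 00 00.
K' ⊕ ipad = f7 36 36 36 36 36.  K' ⊕ opad = 9d 5c 5c 5c 5c 5c.
Inner input = (K'⊕ipad) ∥ m = f7 36 36 36 36 36 ∥ 72 50 56 47 45.
Inner hash: even-index sum = 624 mod 256 = 112; odd-index sum = 313 mod 256 = 57 → 70 39.
Outer input = (K'⊕opad) ∥ inner = 9d 5c 5c 5c 5c 5c ∥ 70 39.
Outer hash (tag): even-index sum = 453 mod 256 = 197; odd-index sum = 333 mod 256 = 77 → c5 4d.

c54d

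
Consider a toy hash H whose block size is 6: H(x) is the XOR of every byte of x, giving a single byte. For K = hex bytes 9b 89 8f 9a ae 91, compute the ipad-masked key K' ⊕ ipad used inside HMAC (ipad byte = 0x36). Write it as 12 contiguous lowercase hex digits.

Key hex bytes 9b 89 8f 9a ae 91 is exactly B = 6 bytes: K' = 9b 89 8f 9a ae 91.
XOR each byte with 0x36: 9b⊕36=ad, 89⊕36=bf, 8f⊕36=b9, 9a⊕36=ac, ae⊕36=98, 91⊕36=a7.

adbfb9ac98a7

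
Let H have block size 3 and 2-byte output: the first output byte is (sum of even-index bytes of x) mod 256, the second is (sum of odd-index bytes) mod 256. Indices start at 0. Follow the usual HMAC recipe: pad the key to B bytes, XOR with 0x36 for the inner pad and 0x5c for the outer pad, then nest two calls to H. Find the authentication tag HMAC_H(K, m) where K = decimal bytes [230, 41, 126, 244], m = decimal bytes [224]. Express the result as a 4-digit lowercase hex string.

Key decimal bytes [230, 41, 126, 244] = e6 29 7e f4 is 4 bytes > B = 3, so hash it first: H(key) = 64 1d, then zero-pad to 3 bytes: K' = 64 1d 00.
K' ⊕ ipad = 52 2b 36.  K' ⊕ opad = 38 41 5c.
Inner input = (K'⊕ipad) ∥ m = 52 2b 36 ∥ e0.
Inner hash: even-index sum = 136 mod 256 = 136; odd-index sum = 267 mod 256 = 11 → 88 0b.
Outer input = (K'⊕opad) ∥ inner = 38 41 5c ∥ 88 0b.
Outer hash (tag): even-index sum = 159 mod 256 = 159; odd-index sum = 201 mod 256 = 201 → 9f c9.

9fc9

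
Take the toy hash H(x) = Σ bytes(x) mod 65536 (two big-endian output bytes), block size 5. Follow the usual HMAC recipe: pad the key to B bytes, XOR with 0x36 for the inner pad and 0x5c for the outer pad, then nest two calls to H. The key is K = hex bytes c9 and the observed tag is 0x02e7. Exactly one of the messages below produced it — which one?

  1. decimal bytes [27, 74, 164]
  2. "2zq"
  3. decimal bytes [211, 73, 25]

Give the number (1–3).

Key hex bytes c9 is 1 byte ≤ B = 5; zero-pad to 5 bytes: K' = c9 00 00 00 00.
K' ⊕ ipad = ff 36 36 36 36; K' ⊕ opad = 95 5c 5c 5c 5c.
m1: inner = H(ff 36 36 36 36 1b 4a a4) = 02 e0; tag = H(95 5c 5c 5c 5c 02 e0) = 02e7 ← matches
m2: inner = H(ff 36 36 36 36 32 7a 71) = 02 f4; tag = H(95 5c 5c 5c 5c 02 f4) = 02fb
m3: inner = H(ff 36 36 36 36 d3 49 19) = 03 0c; tag = H(95 5c 5c 5c 5c 03 0c) = 0214

1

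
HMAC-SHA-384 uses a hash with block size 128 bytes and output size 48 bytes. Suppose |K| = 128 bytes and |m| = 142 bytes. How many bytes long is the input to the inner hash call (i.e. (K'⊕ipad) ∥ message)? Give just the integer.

270

Key is 128 ≤ 128 bytes, zero-padded: |K'| = 128.
Inner input = (K'⊕ipad) ∥ m → 128 + 142 = 270 bytes.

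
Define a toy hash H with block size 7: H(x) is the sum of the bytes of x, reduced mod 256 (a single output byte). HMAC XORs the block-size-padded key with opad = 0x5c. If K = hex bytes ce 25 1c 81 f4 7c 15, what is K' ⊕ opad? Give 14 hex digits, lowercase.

Key hex bytes ce 25 1c 81 f4 7c 15 is exactly B = 7 bytes: K' = ce 25 1c 81 f4 7c 15.
XOR each byte with 0x5c: ce⊕5c=92, 25⊕5c=79, 1c⊕5c=40, 81⊕5c=dd, f4⊕5c=a8, 7c⊕5c=20, 15⊕5c=49.

927940dda82049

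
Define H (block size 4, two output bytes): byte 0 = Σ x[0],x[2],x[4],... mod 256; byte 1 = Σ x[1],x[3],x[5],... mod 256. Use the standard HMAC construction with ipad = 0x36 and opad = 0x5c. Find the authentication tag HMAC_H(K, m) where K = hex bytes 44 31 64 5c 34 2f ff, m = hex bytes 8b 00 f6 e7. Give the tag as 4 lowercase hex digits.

Key hex bytes 44 31 64 5c 34 2f ff is 7 bytes > B = 4, so hash it first: H(key) = db bc, then zero-pad to 4 bytes: K' = db bc 00 00.
K' ⊕ ipad = ed 8a 36 36.  K' ⊕ opad = 87 e0 5c 5c.
Inner input = (K'⊕ipad) ∥ m = ed 8a 36 36 ∥ 8b 00 f6 e7.
Inner hash: even-index sum = 676 mod 256 = 164; odd-index sum = 423 mod 256 = 167 → a4 a7.
Outer input = (K'⊕opad) ∥ inner = 87 e0 5c 5c ∥ a4 a7.
Outer hash (tag): even-index sum = 391 mod 256 = 135; odd-index sum = 483 mod 256 = 227 → 87 e3.

87e3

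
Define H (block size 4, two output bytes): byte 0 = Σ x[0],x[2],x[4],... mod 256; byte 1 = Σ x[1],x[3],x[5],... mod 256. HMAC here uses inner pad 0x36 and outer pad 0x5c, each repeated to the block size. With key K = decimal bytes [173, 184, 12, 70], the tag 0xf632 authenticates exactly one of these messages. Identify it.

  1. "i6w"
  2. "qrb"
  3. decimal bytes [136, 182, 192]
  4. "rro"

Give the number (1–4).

Key decimal bytes [173, 184, 12, 70] = ad b8 0c 46 is exactly B = 4 bytes: K' = ad b8 0c 46.
K' ⊕ ipad = 9b 8e 3a 70; K' ⊕ opad = f1 e4 50 1a.
m1: inner = H(9b 8e 3a 70 69 36 77) = b5 34; tag = H(f1 e4 50 1a b5 34) = f632 ← matches
m2: inner = H(9b 8e 3a 70 71 72 62) = a8 70; tag = H(f1 e4 50 1a a8 70) = e96e
m3: inner = H(9b 8e 3a 70 88 b6 c0) = 1d b4; tag = H(f1 e4 50 1a 1d b4) = 5eb2
m4: inner = H(9b 8e 3a 70 72 72 6f) = b6 70; tag = H(f1 e4 50 1a b6 70) = f76e

1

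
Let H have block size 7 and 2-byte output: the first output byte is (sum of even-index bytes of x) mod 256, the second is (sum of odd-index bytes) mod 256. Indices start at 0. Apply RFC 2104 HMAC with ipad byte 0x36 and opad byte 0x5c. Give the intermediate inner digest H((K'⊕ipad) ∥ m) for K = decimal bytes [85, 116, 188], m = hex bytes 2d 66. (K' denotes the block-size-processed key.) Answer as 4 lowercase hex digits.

bfdb

Key decimal bytes [85, 116, 188] = 55 74 bc is 3 bytes ≤ B = 7; zero-pad to 7 bytes: K' = 55 74 bc 00 00 00 00.
K' ⊕ ipad = 63 42 8a 36 36 36 36.
Inner input = 63 42 8a 36 36 36 36 ∥ 2d 66.
Inner hash: even-index sum = 447 mod 256 = 191; odd-index sum = 219 mod 256 = 219 → bf db.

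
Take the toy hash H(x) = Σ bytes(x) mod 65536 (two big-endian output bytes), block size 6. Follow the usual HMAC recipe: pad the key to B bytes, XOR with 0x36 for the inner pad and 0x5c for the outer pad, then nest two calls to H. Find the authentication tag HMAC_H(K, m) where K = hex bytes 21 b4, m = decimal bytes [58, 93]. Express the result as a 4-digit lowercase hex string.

02df

Key hex bytes 21 b4 is 2 bytes ≤ B = 6; zero-pad to 6 bytes: K' = 21 b4 00 00 00 00.
K' ⊕ ipad = 17 82 36 36 36 36.  K' ⊕ opad = 7d e8 5c 5c 5c 5c.
Inner input = (K'⊕ipad) ∥ m = 17 82 36 36 36 36 ∥ 3a 5d.
Inner hash: sum = 23+130+54+54+54+54+58+93 = 520 → 02 08.
Outer input = (K'⊕opad) ∥ inner = 7d e8 5c 5c 5c 5c ∥ 02 08.
Outer hash (tag): sum = 125+232+92+92+92+92+2+8 = 735 → 02 df.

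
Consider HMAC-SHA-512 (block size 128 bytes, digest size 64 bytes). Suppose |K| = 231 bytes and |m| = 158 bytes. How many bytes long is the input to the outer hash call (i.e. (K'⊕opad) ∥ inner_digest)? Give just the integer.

192

Key is 231 > 128 bytes, so it is hashed to 64 bytes then zero-padded to 128: |K'| = 128.
Outer input = (K'⊕opad) ∥ H(inner) → 128 + 64 = 192 bytes.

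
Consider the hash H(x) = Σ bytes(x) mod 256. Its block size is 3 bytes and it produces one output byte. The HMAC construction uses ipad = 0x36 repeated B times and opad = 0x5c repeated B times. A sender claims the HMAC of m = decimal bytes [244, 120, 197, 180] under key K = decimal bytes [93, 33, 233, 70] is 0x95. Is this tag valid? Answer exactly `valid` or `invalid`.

valid

Key decimal bytes [93, 33, 233, 70] = 5d 21 e9 46 is 4 bytes > B = 3, so hash it first: H(key) = ad, then zero-pad to 3 bytes: K' = ad 00 00.
K' ⊕ ipad = 9b 36 36; K' ⊕ opad = f1 5c 5c.
Inner hash: sum = 155+54+54+244+120+197+180 = 1004; mod 256 = 236 → ec.
Outer hash (recomputed tag): sum = 241+92+92+236 = 661; mod 256 = 149 → 95.
Recomputed tag = 95; claimed = 95 → match.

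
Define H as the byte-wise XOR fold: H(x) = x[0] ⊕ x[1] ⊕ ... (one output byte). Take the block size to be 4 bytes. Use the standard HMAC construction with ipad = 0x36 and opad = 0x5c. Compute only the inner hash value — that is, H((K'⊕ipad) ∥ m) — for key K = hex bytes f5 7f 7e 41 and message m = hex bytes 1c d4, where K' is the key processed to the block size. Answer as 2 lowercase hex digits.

Key hex bytes f5 7f 7e 41 is exactly B = 4 bytes: K' = f5 7f 7e 41.
K' ⊕ ipad = c3 49 48 77.
Inner input = c3 49 48 77 ∥ 1c d4.
Inner hash: XOR c3⊕49⊕48⊕77⊕1c⊕d4 = 7d.

7d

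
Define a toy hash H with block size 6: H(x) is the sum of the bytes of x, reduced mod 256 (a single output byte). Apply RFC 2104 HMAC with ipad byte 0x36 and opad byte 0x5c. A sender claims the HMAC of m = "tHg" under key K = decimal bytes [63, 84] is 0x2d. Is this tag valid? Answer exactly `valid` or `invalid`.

Key decimal bytes [63, 84] = 3f 54 is 2 bytes ≤ B = 6; zero-pad to 6 bytes: K' = 3f 54 00 00 00 00.
K' ⊕ ipad = 09 62 36 36 36 36; K' ⊕ opad = 63 08 5c 5c 5c 5c.
Inner hash: sum = 9+98+54+54+54+54+116+72+103 = 614; mod 256 = 102 → 66.
Outer hash (recomputed tag): sum = 99+8+92+92+92+92+102 = 577; mod 256 = 65 → 41.
Recomputed tag = 41; claimed = 2d → mismatch.

invalid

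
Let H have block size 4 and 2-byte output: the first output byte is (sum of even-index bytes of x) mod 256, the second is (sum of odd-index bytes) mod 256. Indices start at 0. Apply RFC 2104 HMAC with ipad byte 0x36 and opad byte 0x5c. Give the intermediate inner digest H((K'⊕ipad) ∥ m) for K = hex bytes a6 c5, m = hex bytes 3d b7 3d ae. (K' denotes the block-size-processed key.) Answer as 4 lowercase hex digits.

Key hex bytes a6 c5 is 2 bytes ≤ B = 4; zero-pad to 4 bytes: K' = a6 c5 00 00.
K' ⊕ ipad = 90 f3 36 36.
Inner input = 90 f3 36 36 ∥ 3d b7 3d ae.
Inner hash: even-index sum = 320 mod 256 = 64; odd-index sum = 654 mod 256 = 142 → 40 8e.

408e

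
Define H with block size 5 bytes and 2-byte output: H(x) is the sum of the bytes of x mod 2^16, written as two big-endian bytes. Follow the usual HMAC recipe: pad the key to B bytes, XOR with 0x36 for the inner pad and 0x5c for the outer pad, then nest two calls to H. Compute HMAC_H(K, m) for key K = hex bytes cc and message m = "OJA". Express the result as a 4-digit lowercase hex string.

02ae

Key hex bytes cc is 1 byte ≤ B = 5; zero-pad to 5 bytes: K' = cc 00 00 00 00.
K' ⊕ ipad = fa 36 36 36 36.  K' ⊕ opad = 90 5c 5c 5c 5c.
Inner input = (K'⊕ipad) ∥ m = fa 36 36 36 36 ∥ 4f 4a 41.
Inner hash: sum = 250+54+54+54+54+79+74+65 = 684 → 02 ac.
Outer input = (K'⊕opad) ∥ inner = 90 5c 5c 5c 5c ∥ 02 ac.
Outer hash (tag): sum = 144+92+92+92+92+2+172 = 686 → 02 ae.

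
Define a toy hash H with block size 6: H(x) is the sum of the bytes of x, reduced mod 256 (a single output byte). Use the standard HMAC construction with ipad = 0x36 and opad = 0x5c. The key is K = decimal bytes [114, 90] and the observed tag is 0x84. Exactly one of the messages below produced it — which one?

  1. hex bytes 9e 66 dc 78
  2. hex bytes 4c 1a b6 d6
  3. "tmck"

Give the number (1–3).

1

Key decimal bytes [114, 90] = 72 5a is 2 bytes ≤ B = 6; zero-pad to 6 bytes: K' = 72 5a 00 00 00 00.
K' ⊕ ipad = 44 6c 36 36 36 36; K' ⊕ opad = 2e 06 5c 5c 5c 5c.
m1: inner = H(44 6c 36 36 36 36 9e 66 dc 78) = e0; tag = H(2e 06 5c 5c 5c 5c e0) = 84 ← matches
m2: inner = H(44 6c 36 36 36 36 4c 1a b6 d6) = 7a; tag = H(2e 06 5c 5c 5c 5c 7a) = 1e
m3: inner = H(44 6c 36 36 36 36 74 6d 63 6b) = 37; tag = H(2e 06 5c 5c 5c 5c 37) = db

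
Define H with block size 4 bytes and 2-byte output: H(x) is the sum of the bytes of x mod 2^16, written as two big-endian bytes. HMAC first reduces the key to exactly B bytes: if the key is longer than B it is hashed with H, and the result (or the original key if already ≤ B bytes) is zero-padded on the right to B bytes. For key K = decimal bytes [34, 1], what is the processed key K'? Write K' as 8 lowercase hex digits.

Key decimal bytes [34, 1] = 22 01 is 2 bytes ≤ B = 4; zero-pad to 4 bytes: K' = 22 01 00 00.

22010000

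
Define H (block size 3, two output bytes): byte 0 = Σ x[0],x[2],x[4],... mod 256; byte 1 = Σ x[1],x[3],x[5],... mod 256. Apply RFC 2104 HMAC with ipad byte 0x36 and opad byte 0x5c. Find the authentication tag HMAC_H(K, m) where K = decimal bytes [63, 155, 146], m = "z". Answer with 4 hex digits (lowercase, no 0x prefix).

Key decimal bytes [63, 155, 146] = 3f 9b 92 is exactly B = 3 bytes: K' = 3f 9b 92.
K' ⊕ ipad = 09 ad a4.  K' ⊕ opad = 63 c7 ce.
Inner input = (K'⊕ipad) ∥ m = 09 ad a4 ∥ 7a.
Inner hash: even-index sum = 173 mod 256 = 173; odd-index sum = 295 mod 256 = 39 → ad 27.
Outer input = (K'⊕opad) ∥ inner = 63 c7 ce ∥ ad 27.
Outer hash (tag): even-index sum = 344 mod 256 = 88; odd-index sum = 372 mod 256 = 116 → 58 74.

5874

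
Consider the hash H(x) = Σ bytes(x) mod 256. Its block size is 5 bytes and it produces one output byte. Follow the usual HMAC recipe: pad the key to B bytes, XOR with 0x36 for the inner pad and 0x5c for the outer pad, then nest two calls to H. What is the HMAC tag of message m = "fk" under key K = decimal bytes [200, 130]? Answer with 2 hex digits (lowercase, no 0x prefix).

Key decimal bytes [200, 130] = c8 82 is 2 bytes ≤ B = 5; zero-pad to 5 bytes: K' = c8 82 00 00 00.
K' ⊕ ipad = fe b4 36 36 36.  K' ⊕ opad = 94 de 5c 5c 5c.
Inner input = (K'⊕ipad) ∥ m = fe b4 36 36 36 ∥ 66 6b.
Inner hash: sum = 254+180+54+54+54+102+107 = 805; mod 256 = 37 → 25.
Outer input = (K'⊕opad) ∥ inner = 94 de 5c 5c 5c ∥ 25.
Outer hash (tag): sum = 148+222+92+92+92+37 = 683; mod 256 = 171 → ab.

ab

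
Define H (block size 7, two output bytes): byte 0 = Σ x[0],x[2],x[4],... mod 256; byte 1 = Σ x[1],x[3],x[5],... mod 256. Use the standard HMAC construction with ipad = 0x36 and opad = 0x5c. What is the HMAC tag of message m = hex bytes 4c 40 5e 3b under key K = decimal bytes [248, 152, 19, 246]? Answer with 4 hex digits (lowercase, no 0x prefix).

f9a4

Key decimal bytes [248, 152, 19, 246] = f8 98 13 f6 is 4 bytes ≤ B = 7; zero-pad to 7 bytes: K' = f8 98 13 f6 00 00 00.
K' ⊕ ipad = ce ae 25 c0 36 36 36.  K' ⊕ opad = a4 c4 4f aa 5c 5c 5c.
Inner input = (K'⊕ipad) ∥ m = ce ae 25 c0 36 36 36 ∥ 4c 40 5e 3b.
Inner hash: even-index sum = 474 mod 256 = 218; odd-index sum = 590 mod 256 = 78 → da 4e.
Outer input = (K'⊕opad) ∥ inner = a4 c4 4f aa 5c 5c 5c ∥ da 4e.
Outer hash (tag): even-index sum = 505 mod 256 = 249; odd-index sum = 676 mod 256 = 164 → f9 a4.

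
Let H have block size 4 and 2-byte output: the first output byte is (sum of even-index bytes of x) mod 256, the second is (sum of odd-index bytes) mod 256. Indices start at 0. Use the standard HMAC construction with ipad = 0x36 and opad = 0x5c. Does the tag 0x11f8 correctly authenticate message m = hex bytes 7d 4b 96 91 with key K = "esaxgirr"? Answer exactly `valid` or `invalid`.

Key "esaxgirr" = 65 73 61 78 67 69 72 72 is 8 bytes > B = 4, so hash it first: H(key) = 9f c6, then zero-pad to 4 bytes: K' = 9f c6 00 00.
K' ⊕ ipad = a9 f0 36 36; K' ⊕ opad = c3 9a 5c 5c.
Inner hash: even-index sum = 498 mod 256 = 242; odd-index sum = 514 mod 256 = 2 → f2 02.
Outer hash (recomputed tag): even-index sum = 529 mod 256 = 17; odd-index sum = 248 mod 256 = 248 → 11 f8.
Recomputed tag = 11f8; claimed = 11f8 → match.

valid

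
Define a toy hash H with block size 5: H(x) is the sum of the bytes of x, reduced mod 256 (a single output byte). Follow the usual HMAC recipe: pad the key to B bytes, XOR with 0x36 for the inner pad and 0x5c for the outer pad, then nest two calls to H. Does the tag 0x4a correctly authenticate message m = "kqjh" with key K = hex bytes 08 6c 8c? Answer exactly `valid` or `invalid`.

Key hex bytes 08 6c 8c is 3 bytes ≤ B = 5; zero-pad to 5 bytes: K' = 08 6c 8c 00 00.
K' ⊕ ipad = 3e 5a ba 36 36; K' ⊕ opad = 54 30 d0 5c 5c.
Inner hash: sum = 62+90+186+54+54+107+113+106+104 = 876; mod 256 = 108 → 6c.
Outer hash (recomputed tag): sum = 84+48+208+92+92+108 = 632; mod 256 = 120 → 78.
Recomputed tag = 78; claimed = 4a → mismatch.

invalid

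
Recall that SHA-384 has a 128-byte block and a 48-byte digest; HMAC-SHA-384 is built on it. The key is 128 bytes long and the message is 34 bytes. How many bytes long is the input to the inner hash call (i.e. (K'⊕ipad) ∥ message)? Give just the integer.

Key is 128 ≤ 128 bytes, zero-padded: |K'| = 128.
Inner input = (K'⊕ipad) ∥ m → 128 + 34 = 162 bytes.

162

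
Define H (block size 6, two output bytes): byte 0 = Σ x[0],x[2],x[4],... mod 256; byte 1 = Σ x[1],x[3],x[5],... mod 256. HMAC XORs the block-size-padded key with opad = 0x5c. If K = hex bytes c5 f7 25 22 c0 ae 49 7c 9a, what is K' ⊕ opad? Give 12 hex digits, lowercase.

Key hex bytes c5 f7 25 22 c0 ae 49 7c 9a is 9 bytes > B = 6, so hash it first: H(key) = 8d 43, then zero-pad to 6 bytes: K' = 8d 43 00 00 00 00.
XOR each byte with 0x5c: 8d⊕5c=d1, 43⊕5c=1f, 00⊕5c=5c, 00⊕5c=5c, 00⊕5c=5c, 00⊕5c=5c.

d11f5c5c5c5c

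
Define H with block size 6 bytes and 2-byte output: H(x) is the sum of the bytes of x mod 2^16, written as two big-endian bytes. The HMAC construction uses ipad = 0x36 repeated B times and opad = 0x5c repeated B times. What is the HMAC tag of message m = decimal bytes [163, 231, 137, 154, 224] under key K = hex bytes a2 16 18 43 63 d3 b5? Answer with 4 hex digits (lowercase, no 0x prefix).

Key hex bytes a2 16 18 43 63 d3 b5 is 7 bytes > B = 6, so hash it first: H(key) = 02 fe, then zero-pad to 6 bytes: K' = 02 fe 00 00 00 00.
K' ⊕ ipad = 34 c8 36 36 36 36.  K' ⊕ opad = 5e a2 5c 5c 5c 5c.
Inner input = (K'⊕ipad) ∥ m = 34 c8 36 36 36 36 ∥ a3 e7 89 9a e0.
Inner hash: sum = 52+200+54+54+54+54+163+231+137+154+224 = 1377 → 05 61.
Outer input = (K'⊕opad) ∥ inner = 5e a2 5c 5c 5c 5c ∥ 05 61.
Outer hash (tag): sum = 94+162+92+92+92+92+5+97 = 726 → 02 d6.

02d6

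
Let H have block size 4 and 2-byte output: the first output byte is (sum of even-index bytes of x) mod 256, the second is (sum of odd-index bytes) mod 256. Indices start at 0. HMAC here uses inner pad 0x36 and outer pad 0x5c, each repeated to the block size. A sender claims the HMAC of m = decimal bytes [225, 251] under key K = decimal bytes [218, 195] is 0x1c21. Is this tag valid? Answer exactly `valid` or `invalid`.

invalid

Key decimal bytes [218, 195] = da c3 is 2 bytes ≤ B = 4; zero-pad to 4 bytes: K' = da c3 00 00.
K' ⊕ ipad = ec f5 36 36; K' ⊕ opad = 86 9f 5c 5c.
Inner hash: even-index sum = 515 mod 256 = 3; odd-index sum = 550 mod 256 = 38 → 03 26.
Outer hash (recomputed tag): even-index sum = 229 mod 256 = 229; odd-index sum = 289 mod 256 = 33 → e5 21.
Recomputed tag = e521; claimed = 1c21 → mismatch.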